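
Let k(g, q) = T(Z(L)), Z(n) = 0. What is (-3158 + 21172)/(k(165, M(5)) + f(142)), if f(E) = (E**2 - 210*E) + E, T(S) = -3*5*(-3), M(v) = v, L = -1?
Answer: -18014/9469 ≈ -1.9024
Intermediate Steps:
T(S) = 45 (T(S) = -15*(-3) = 45)
f(E) = E**2 - 209*E
k(g, q) = 45
(-3158 + 21172)/(k(165, M(5)) + f(142)) = (-3158 + 21172)/(45 + 142*(-209 + 142)) = 18014/(45 + 142*(-67)) = 18014/(45 - 9514) = 18014/(-9469) = 18014*(-1/9469) = -18014/9469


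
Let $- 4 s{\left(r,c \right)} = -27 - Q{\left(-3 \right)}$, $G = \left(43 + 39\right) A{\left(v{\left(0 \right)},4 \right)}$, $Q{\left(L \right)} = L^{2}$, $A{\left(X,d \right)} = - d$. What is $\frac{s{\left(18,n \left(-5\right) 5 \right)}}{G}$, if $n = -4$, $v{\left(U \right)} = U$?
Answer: $- \frac{9}{328} \approx -0.027439$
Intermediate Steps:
$G = -328$ ($G = \left(43 + 39\right) \left(\left(-1\right) 4\right) = 82 \left(-4\right) = -328$)
$s{\left(r,c \right)} = 9$ ($s{\left(r,c \right)} = - \frac{-27 - \left(-3\right)^{2}}{4} = - \frac{-27 - 9}{4} = \left(- \frac{1}{4}\right) \left(-36\right) = 9$)
$\frac{s{\left(18,n \left(-5\right) 5 \right)}}{G} = \frac{9}{-328} = 9 \left(- \frac{1}{328}\right) = - \frac{9}{328}$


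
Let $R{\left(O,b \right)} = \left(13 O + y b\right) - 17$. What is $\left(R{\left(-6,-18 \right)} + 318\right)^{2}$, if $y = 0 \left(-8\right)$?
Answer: $49729$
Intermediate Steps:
$y = 0$
$R{\left(O,b \right)} = -17 + 13 O$ ($R{\left(O,b \right)} = \left(13 O + 0 b\right) - 17 = \left(13 O + 0\right) - 17 = 13 O - 17 = -17 + 13 O$)
$\left(R{\left(-6,-18 \right)} + 318\right)^{2} = \left(\left(-17 + 13 \left(-6\right)\right) + 318\right)^{2} = \left(\left(-17 - 78\right) + 318\right)^{2} = \left(-95 + 318\right)^{2} = 223^{2} = 49729$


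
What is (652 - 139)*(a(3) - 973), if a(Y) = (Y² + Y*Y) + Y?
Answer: -488376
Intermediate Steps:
a(Y) = Y + 2*Y² (a(Y) = (Y² + Y²) + Y = 2*Y² + Y = Y + 2*Y²)
(652 - 139)*(a(3) - 973) = (652 - 139)*(3*(1 + 2*3) - 973) = 513*(3*(1 + 6) - 973) = 513*(3*7 - 973) = 513*(21 - 973) = 513*(-952) = -488376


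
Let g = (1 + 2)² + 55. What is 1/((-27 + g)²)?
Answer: 1/1369 ≈ 0.00073046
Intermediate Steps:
g = 64 (g = 3² + 55 = 9 + 55 = 64)
1/((-27 + g)²) = 1/((-27 + 64)²) = 1/(37²) = 1/1369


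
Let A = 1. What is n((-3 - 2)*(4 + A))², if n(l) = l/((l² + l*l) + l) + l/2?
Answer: 1505529/9604 ≈ 156.76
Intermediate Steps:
n(l) = l/2 + l/(l + 2*l²) (n(l) = l/((l² + l²) + l) + l*(½) = l/(2*l² + l) + l/2 = l/(l + 2*l²) + l/2 = l/2 + l/(l + 2*l²))
n((-3 - 2)*(4 + A))² = ((2 + (-3 - 2)*(4 + 1) + 2*((-3 - 2)*(4 + 1))²)/(2*(1 + 2*((-3 - 2)*(4 + 1)))))² = ((2 - 5*5 + 2*(-5*5)²)/(2*(1 + 2*(-5*5))))² = ((2 - 25 + 2*(-25)²)/(2*(1 + 2*(-25))))² = ((2 - 25 + 2*625)/(2*(1 - 50)))² = ((½)*(2 - 25 + 1250)/(-49))² = ((½)*(-1/49)*1227)² = (-1227/98)² = 1505529/9604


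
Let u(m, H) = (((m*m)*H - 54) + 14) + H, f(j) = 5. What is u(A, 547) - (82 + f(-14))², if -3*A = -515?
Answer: 145014517/9 ≈ 1.6113e+7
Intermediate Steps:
A = 515/3 (A = -⅓*(-515) = 515/3 ≈ 171.67)
u(m, H) = -40 + H + H*m² (u(m, H) = ((m²*H - 54) + 14) + H = ((H*m² - 54) + 14) + H = ((-54 + H*m²) + 14) + H = (-40 + H*m²) + H = -40 + H + H*m²)
u(A, 547) - (82 + f(-14))² = (-40 + 547 + 547*(515/3)²) - (82 + 5)² = (-40 + 547 + 547*(265225/9)) - 1*87² = (-40 + 547 + 145078075/9) - 1*7569 = 145082638/9 - 7569 = 145014517/9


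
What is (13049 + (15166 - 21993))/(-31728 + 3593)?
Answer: -366/1655 ≈ -0.22115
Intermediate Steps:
(13049 + (15166 - 21993))/(-31728 + 3593) = (13049 - 6827)/(-28135) = 6222*(-1/28135) = -366/1655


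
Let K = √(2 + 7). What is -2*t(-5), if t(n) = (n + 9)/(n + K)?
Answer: 4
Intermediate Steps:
K = 3 (K = √9 = 3)
t(n) = (9 + n)/(3 + n) (t(n) = (n + 9)/(n + 3) = (9 + n)/(3 + n))
-2*t(-5) = -2*(9 - 5)/(3 - 5) = -2*4/(-2) = -(-1)*4 = -2*(-2) = 4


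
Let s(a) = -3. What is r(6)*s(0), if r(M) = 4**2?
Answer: -48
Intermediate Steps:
r(M) = 16
r(6)*s(0) = 16*(-3) = -48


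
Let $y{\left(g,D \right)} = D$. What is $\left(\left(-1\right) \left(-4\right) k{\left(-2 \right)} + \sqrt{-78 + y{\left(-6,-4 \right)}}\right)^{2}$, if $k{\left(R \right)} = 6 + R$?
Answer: $\left(16 + i \sqrt{82}\right)^{2} \approx 174.0 + 289.77 i$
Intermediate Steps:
$\left(\left(-1\right) \left(-4\right) k{\left(-2 \right)} + \sqrt{-78 + y{\left(-6,-4 \right)}}\right)^{2} = \left(\left(-1\right) \left(-4\right) \left(6 - 2\right) + \sqrt{-78 - 4}\right)^{2} = \left(4 \cdot 4 + \sqrt{-82}\right)^{2} = \left(16 + i \sqrt{82}\right)^{2}$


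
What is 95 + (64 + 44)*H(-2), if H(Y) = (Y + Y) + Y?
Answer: -553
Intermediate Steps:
H(Y) = 3*Y (H(Y) = 2*Y + Y = 3*Y)
95 + (64 + 44)*H(-2) = 95 + (64 + 44)*(3*(-2)) = 95 + 108*(-6) = 95 - 648 = -553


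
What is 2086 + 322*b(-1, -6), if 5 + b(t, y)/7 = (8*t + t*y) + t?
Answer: -15946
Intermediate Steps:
b(t, y) = -35 + 63*t + 7*t*y (b(t, y) = -35 + 7*((8*t + t*y) + t) = -35 + 7*(9*t + t*y) = -35 + (63*t + 7*t*y) = -35 + 63*t + 7*t*y)
2086 + 322*b(-1, -6) = 2086 + 322*(-35 + 63*(-1) + 7*(-1)*(-6)) = 2086 + 322*(-35 - 63 + 42) = 2086 + 322*(-56) = 2086 - 18032 = -15946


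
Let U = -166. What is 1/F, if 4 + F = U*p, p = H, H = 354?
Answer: -1/58768 ≈ -1.7016e-5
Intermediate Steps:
p = 354
F = -58768 (F = -4 - 166*354 = -4 - 58764 = -58768)
1/F = 1/(-58768) = -1/58768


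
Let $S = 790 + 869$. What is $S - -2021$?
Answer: $3680$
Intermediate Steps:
$S = 1659$
$S - -2021 = 1659 - -2021 = 1659 + 2021 = 3680$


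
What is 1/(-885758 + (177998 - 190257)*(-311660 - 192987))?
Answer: 1/6185581815 ≈ 1.6167e-10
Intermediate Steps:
1/(-885758 + (177998 - 190257)*(-311660 - 192987)) = 1/(-885758 - 12259*(-504647)) = 1/(-885758 + 6186467573) = 1/6185581815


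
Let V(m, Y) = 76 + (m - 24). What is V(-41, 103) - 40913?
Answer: -40902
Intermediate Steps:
V(m, Y) = 52 + m (V(m, Y) = 76 + (-24 + m) = 52 + m)
V(-41, 103) - 40913 = (52 - 41) - 40913 = 11 - 40913 = -40902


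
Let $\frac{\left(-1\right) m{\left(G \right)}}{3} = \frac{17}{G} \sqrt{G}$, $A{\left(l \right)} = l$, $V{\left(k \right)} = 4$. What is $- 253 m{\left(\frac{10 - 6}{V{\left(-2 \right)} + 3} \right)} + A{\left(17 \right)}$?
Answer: $17 + \frac{12903 \sqrt{7}}{2} \approx 17086.0$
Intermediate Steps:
$m{\left(G \right)} = - \frac{51}{\sqrt{G}}$ ($m{\left(G \right)} = - 3 \frac{17}{G} \sqrt{G} = - 3 \frac{17}{\sqrt{G}} = - \frac{51}{\sqrt{G}}$)
$- 253 m{\left(\frac{10 - 6}{V{\left(-2 \right)} + 3} \right)} + A{\left(17 \right)} = - 253 \left(- \frac{51}{\frac{1}{\sqrt{4 + 3}} \sqrt{10 - 6}}\right) + 17 = - 253 \left(- \frac{51}{\frac{2}{7} \sqrt{7}}\right) + 17 = - 253 \left(- 51 \frac{\sqrt{7}}{2}\right) + 17 = - 253 \left(- \frac{51 \sqrt{7}}{2}\right) + 17 = \frac{12903 \sqrt{7}}{2} + 17 = 17 + \frac{12903 \sqrt{7}}{2}$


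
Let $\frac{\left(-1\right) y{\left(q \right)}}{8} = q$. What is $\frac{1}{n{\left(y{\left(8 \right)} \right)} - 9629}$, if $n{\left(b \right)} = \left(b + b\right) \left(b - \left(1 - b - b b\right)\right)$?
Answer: $- \frac{1}{517405} \approx -1.9327 \cdot 10^{-6}$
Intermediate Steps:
$y{\left(q \right)} = - 8 q$
$n{\left(b \right)} = 2 b \left(-1 + b^{2} + 2 b\right)$ ($n{\left(b \right)} = 2 b \left(b - \left(1 - b - b^{2}\right)\right) = 2 b \left(b + \left(-1 + b + b^{2}\right)\right) = 2 b \left(-1 + b^{2} + 2 b\right)$)
$\frac{1}{n{\left(y{\left(8 \right)} \right)} - 9629} = \frac{1}{2 \left(\left(-8\right) 8\right) \left(-1 + \left(\left(-8\right) 8\right)^{2} + 2 \left(\left(-8\right) 8\right)\right) - 9629} = \frac{1}{2 \left(-64\right) \left(-1 + \left(-64\right)^{2} + 2 \left(-64\right)\right) - 9629} = \frac{1}{2 \left(-64\right) \left(-1 + 4096 - 128\right) - 9629} = \frac{1}{2 \left(-64\right) 3967 - 9629} = \frac{1}{-507776 - 9629} = \frac{1}{-517405} = - \frac{1}{517405}$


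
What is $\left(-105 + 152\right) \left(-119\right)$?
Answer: $-5593$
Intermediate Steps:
$\left(-105 + 152\right) \left(-119\right) = 47 \left(-119\right) = -5593$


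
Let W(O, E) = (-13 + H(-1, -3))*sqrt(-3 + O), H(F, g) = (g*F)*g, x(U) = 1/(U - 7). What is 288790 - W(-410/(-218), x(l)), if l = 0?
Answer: 288790 + 22*I*sqrt(13298)/109 ≈ 2.8879e+5 + 23.275*I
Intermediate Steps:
x(U) = 1/(-7 + U)
H(F, g) = F*g**2 (H(F, g) = (F*g)*g = F*g**2)
W(O, E) = -22*sqrt(-3 + O) (W(O, E) = (-13 - 1*(-3)**2)*sqrt(-3 + O) = (-13 - 1*9)*sqrt(-3 + O) = (-13 - 9)*sqrt(-3 + O) = -22*sqrt(-3 + O))
288790 - W(-410/(-218), x(l)) = 288790 - (-22)*sqrt(-3 - 410/(-218)) = 288790 - (-22)*sqrt(-3 - 410*(-1/218)) = 288790 - (-22)*sqrt(-3 + 205/109) = 288790 - (-22)*sqrt(-122/109) = 288790 - (-22)*I*sqrt(13298)/109 = 288790 + 22*I*sqrt(13298)/109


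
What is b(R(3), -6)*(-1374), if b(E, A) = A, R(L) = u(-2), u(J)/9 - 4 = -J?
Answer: 8244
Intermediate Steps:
u(J) = 36 - 9*J (u(J) = 36 + 9*(-J) = 36 - 9*J)
R(L) = 54 (R(L) = 36 - 9*(-2) = 36 + 18 = 54)
b(R(3), -6)*(-1374) = -6*(-1374) = 8244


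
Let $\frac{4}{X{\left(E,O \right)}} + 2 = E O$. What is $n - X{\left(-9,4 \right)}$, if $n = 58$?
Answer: $\frac{1104}{19} \approx 58.105$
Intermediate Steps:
$X{\left(E,O \right)} = \frac{4}{-2 + E O}$
$n - X{\left(-9,4 \right)} = 58 - \frac{4}{-2 - 36} = 58 - \frac{4}{-38} = 58 - 4 \left(- \frac{1}{38}\right) = 58 - - \frac{2}{19} = 58 + \frac{2}{19} = \frac{1104}{19}$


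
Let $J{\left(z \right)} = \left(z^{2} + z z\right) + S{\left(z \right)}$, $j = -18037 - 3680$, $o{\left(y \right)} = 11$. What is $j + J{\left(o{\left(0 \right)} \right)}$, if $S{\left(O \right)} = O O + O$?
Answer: $-21343$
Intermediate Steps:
$S{\left(O \right)} = O + O^{2}$ ($S{\left(O \right)} = O^{2} + O = O + O^{2}$)
$j = -21717$
$J{\left(z \right)} = 2 z^{2} + z \left(1 + z\right)$ ($J{\left(z \right)} = \left(z^{2} + z z\right) + z \left(1 + z\right) = \left(z^{2} + z^{2}\right) + z \left(1 + z\right) = 2 z^{2} + z \left(1 + z\right)$)
$j + J{\left(o{\left(0 \right)} \right)} = -21717 + 11 \left(1 + 3 \cdot 11\right) = -21717 + 11 \left(1 + 33\right) = -21717 + 11 \cdot 34 = -21717 + 374 = -21343$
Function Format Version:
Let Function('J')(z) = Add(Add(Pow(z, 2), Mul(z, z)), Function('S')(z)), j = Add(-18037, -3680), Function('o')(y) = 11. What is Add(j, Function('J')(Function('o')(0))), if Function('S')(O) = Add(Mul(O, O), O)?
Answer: -21343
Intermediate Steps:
Function('S')(O) = Add(O, Pow(O, 2)) (Function('S')(O) = Add(Pow(O, 2), O) = Add(O, Pow(O, 2)))
j = -21717
Function('J')(z) = Add(Mul(2, Pow(z, 2)), Mul(z, Add(1, z))) (Function('J')(z) = Add(Add(Pow(z, 2), Mul(z, z)), Mul(z, Add(1, z))) = Add(Add(Pow(z, 2), Pow(z, 2)), Mul(z, Add(1, z))) = Add(Mul(2, Pow(z, 2)), Mul(z, Add(1, z))))
Add(j, Function('J')(Function('o')(0))) = Add(-21717, Mul(11, Add(1, Mul(3, 11)))) = Add(-21717, Mul(11, Add(1, 33))) = Add(-21717, Mul(11, 34)) = Add(-21717, 374) = -21343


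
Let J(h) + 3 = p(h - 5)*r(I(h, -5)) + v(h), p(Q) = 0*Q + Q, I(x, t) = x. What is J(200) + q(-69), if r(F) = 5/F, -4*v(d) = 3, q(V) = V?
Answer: -543/8 ≈ -67.875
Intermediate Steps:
v(d) = -¾ (v(d) = -¼*3 = -¾)
p(Q) = Q (p(Q) = 0 + Q = Q)
J(h) = -15/4 + 5*(-5 + h)/h (J(h) = -3 + ((h - 5)*(5/h) - ¾) = -3 + ((-5 + h)*(5/h) - ¾) = -3 + (5*(-5 + h)/h - ¾) = -3 + (-¾ + 5*(-5 + h)/h) = -15/4 + 5*(-5 + h)/h)
J(200) + q(-69) = (5/4 - 25/200) - 69 = (5/4 - 25*1/200) - 69 = (5/4 - ⅛) - 69 = 9/8 - 69 = -543/8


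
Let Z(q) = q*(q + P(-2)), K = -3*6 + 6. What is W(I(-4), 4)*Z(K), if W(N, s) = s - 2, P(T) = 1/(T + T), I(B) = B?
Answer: 294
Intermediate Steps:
P(T) = 1/(2*T)
W(N, s) = -2 + s
K = -12 (K = -18 + 6 = -12)
Z(q) = q*(-1/4 + q) (Z(q) = q*(q + (1/2)/(-2)) = q*(q + (1/2)*(-1/2)) = q*(q - 1/4) = q*(-1/4 + q))
W(I(-4), 4)*Z(K) = (-2 + 4)*(-12*(-1/4 - 12)) = 2*(-12*(-49/4)) = 2*147 = 294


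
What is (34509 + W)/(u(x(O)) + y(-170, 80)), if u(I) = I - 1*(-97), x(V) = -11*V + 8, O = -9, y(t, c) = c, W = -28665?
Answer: 1461/71 ≈ 20.577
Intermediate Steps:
x(V) = 8 - 11*V
u(I) = 97 + I (u(I) = I + 97 = 97 + I)
(34509 + W)/(u(x(O)) + y(-170, 80)) = (34509 - 28665)/((97 + (8 - 11*(-9))) + 80) = 5844/((97 + (8 + 99)) + 80) = 5844/((97 + 107) + 80) = 5844/(204 + 80) = 5844/284 = 5844*(1/284) = 1461/71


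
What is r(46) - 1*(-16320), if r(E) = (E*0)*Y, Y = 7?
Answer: 16320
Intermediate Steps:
r(E) = 0 (r(E) = (E*0)*7 = 0*7 = 0)
r(46) - 1*(-16320) = 0 - 1*(-16320) = 0 + 16320 = 16320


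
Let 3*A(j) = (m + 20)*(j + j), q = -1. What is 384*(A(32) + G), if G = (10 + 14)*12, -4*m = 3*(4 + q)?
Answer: 256000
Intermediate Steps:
m = -9/4 (m = -3*(4 - 1)/4 = -3*3/4 = -¼*9 = -9/4 ≈ -2.2500)
G = 288 (G = 24*12 = 288)
A(j) = 71*j/6 (A(j) = ((-9/4 + 20)*(j + j))/3 = (71*(2*j)/4)/3 = (71*j/2)/3 = 71*j/6)
384*(A(32) + G) = 384*((71/6)*32 + 288) = 384*(1136/3 + 288) = 384*(2000/3) = 256000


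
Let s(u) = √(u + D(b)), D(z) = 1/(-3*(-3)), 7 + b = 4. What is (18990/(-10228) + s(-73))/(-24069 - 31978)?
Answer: 9495/286624358 - 4*I*√41/168141 ≈ 3.3127e-5 - 0.00015233*I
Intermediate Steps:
b = -3 (b = -7 + 4 = -3)
D(z) = ⅑ (D(z) = 1/9 = ⅑)
s(u) = √(⅑ + u) (s(u) = √(u + ⅑) = √(⅑ + u))
(18990/(-10228) + s(-73))/(-24069 - 31978) = (18990/(-10228) + √(1 + 9*(-73))/3)/(-24069 - 31978) = (18990*(-1/10228) + √(1 - 657)/3)/(-56047) = (-9495/5114 + √(-656)/3)*(-1/56047) = (-9495/5114 + (4*I*√41)/3)*(-1/56047) = (-9495/5114 + 4*I*√41/3)*(-1/56047) = 9495/286624358 - 4*I*√41/168141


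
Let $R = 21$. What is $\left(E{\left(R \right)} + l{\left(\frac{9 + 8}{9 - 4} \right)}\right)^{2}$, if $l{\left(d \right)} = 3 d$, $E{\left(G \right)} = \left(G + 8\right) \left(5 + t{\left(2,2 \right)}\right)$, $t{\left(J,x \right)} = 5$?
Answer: $\frac{2253001}{25} \approx 90120.0$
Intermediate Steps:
$E{\left(G \right)} = 80 + 10 G$ ($E{\left(G \right)} = \left(G + 8\right) \left(5 + 5\right) = \left(8 + G\right) 10 = 80 + 10 G$)
$\left(E{\left(R \right)} + l{\left(\frac{9 + 8}{9 - 4} \right)}\right)^{2} = \left(\left(80 + 10 \cdot 21\right) + 3 \frac{9 + 8}{9 - 4}\right)^{2} = \left(\left(80 + 210\right) + 3 \cdot \frac{17}{5}\right)^{2} = \left(290 + 3 \cdot 17 \cdot \frac{1}{5}\right)^{2} = \left(290 + 3 \cdot \frac{17}{5}\right)^{2} = \left(290 + \frac{51}{5}\right)^{2} = \left(\frac{1501}{5}\right)^{2} = \frac{2253001}{25}$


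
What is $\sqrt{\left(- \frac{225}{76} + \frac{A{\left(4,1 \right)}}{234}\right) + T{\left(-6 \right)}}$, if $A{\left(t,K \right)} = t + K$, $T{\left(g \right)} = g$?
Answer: $\frac{i \sqrt{19633289}}{1482} \approx 2.9898 i$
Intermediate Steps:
$A{\left(t,K \right)} = K + t$
$\sqrt{\left(- \frac{225}{76} + \frac{A{\left(4,1 \right)}}{234}\right) + T{\left(-6 \right)}} = \sqrt{\left(- \frac{225}{76} + \frac{1 + 4}{234}\right) - 6} = \sqrt{\left(\left(-225\right) \frac{1}{76} + 5 \cdot \frac{1}{234}\right) - 6} = \sqrt{\left(- \frac{225}{76} + \frac{5}{234}\right) - 6} = \sqrt{- \frac{26135}{8892} - 6} = \sqrt{- \frac{79487}{8892}} = \frac{i \sqrt{19633289}}{1482}$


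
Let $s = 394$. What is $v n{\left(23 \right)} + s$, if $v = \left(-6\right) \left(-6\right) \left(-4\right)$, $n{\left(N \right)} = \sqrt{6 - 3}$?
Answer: $394 - 144 \sqrt{3} \approx 144.58$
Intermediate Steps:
$n{\left(N \right)} = \sqrt{3}$
$v = -144$ ($v = 36 \left(-4\right) = -144$)
$v n{\left(23 \right)} + s = - 144 \sqrt{3} + 394 = 394 - 144 \sqrt{3}$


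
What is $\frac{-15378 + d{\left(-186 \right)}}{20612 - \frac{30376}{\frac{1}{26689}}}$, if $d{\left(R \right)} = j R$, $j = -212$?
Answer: $- \frac{12027}{405342226} \approx -2.9671 \cdot 10^{-5}$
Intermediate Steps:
$d{\left(R \right)} = - 212 R$
$\frac{-15378 + d{\left(-186 \right)}}{20612 - \frac{30376}{\frac{1}{26689}}} = \frac{-15378 - -39432}{20612 - \frac{30376}{\frac{1}{26689}}} = \frac{-15378 + 39432}{20612 - 30376 \frac{1}{\frac{1}{26689}}} = \frac{24054}{20612 - 810705064} = \frac{24054}{-810684452} = 24054 \left(- \frac{1}{810684452}\right) = - \frac{12027}{405342226}$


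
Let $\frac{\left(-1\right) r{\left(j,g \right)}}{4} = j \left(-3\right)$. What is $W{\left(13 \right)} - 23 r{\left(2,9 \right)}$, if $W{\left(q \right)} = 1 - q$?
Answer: $-564$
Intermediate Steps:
$r{\left(j,g \right)} = 12 j$ ($r{\left(j,g \right)} = - 4 j \left(-3\right) = - 4 \left(- 3 j\right) = 12 j$)
$W{\left(13 \right)} - 23 r{\left(2,9 \right)} = \left(1 - 13\right) - 23 \cdot 12 \cdot 2 = \left(1 - 13\right) - 552 = -12 - 552 = -564$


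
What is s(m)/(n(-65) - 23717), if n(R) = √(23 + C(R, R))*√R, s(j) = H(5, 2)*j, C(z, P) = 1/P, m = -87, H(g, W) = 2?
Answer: 4126758/562497583 + 522*I*√166/562497583 ≈ 0.0073365 + 1.1956e-5*I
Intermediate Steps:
s(j) = 2*j
n(R) = √R*√(23 + 1/R) (n(R) = √(23 + 1/R)*√R = √R*√(23 + 1/R))
s(m)/(n(-65) - 23717) = (2*(-87))/(√(-65)*√(23 + 1/(-65)) - 23717) = -174/((I*√65)*√(23 - 1/65) - 23717) = -174/((I*√65)*√(1494/65) - 23717) = -174/((I*√65)*(3*√10790/65) - 23717) = -174/(3*I*√166 - 23717) = -174/(-23717 + 3*I*√166)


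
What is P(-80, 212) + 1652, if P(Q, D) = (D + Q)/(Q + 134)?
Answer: 14890/9 ≈ 1654.4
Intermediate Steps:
P(Q, D) = (D + Q)/(134 + Q)
P(-80, 212) + 1652 = (212 - 80)/(134 - 80) + 1652 = 132/54 + 1652 = (1/54)*132 + 1652 = 22/9 + 1652 = 14890/9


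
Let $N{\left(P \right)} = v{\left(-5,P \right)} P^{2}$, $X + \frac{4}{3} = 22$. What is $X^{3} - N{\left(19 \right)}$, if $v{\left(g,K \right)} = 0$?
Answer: $\frac{238328}{27} \approx 8827.0$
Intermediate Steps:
$X = \frac{62}{3}$ ($X = - \frac{4}{3} + 22 = \frac{62}{3} \approx 20.667$)
$N{\left(P \right)} = 0$ ($N{\left(P \right)} = 0 P^{2} = 0$)
$X^{3} - N{\left(19 \right)} = \left(\frac{62}{3}\right)^{3} - 0 = \frac{238328}{27} + 0 = \frac{238328}{27}$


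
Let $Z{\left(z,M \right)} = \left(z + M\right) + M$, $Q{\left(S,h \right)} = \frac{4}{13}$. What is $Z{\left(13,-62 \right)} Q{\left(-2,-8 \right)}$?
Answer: $- \frac{444}{13} \approx -34.154$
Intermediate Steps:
$Q{\left(S,h \right)} = \frac{4}{13}$ ($Q{\left(S,h \right)} = 4 \cdot \frac{1}{13} = \frac{4}{13}$)
$Z{\left(z,M \right)} = z + 2 M$ ($Z{\left(z,M \right)} = \left(M + z\right) + M = z + 2 M$)
$Z{\left(13,-62 \right)} Q{\left(-2,-8 \right)} = \left(13 + 2 \left(-62\right)\right) \frac{4}{13} = \left(13 - 124\right) \frac{4}{13} = \left(-111\right) \frac{4}{13} = - \frac{444}{13}$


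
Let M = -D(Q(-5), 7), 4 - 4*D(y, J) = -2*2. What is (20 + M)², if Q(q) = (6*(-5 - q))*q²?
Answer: 324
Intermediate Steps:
Q(q) = q²*(-30 - 6*q) (Q(q) = (-30 - 6*q)*q² = q²*(-30 - 6*q))
D(y, J) = 2 (D(y, J) = 1 - (-1)*2/2 = 1 - ¼*(-4) = 1 + 1 = 2)
M = -2 (M = -1*2 = -2)
(20 + M)² = (20 - 2)² = 18² = 324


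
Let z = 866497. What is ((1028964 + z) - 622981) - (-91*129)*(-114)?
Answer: -65766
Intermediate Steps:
((1028964 + z) - 622981) - (-91*129)*(-114) = ((1028964 + 866497) - 622981) - (-91*129)*(-114) = (1895461 - 622981) - (-11739)*(-114) = 1272480 - 1*1338246 = 1272480 - 1338246 = -65766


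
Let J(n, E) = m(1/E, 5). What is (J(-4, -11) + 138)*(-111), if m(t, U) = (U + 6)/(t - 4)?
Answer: -225293/15 ≈ -15020.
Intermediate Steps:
m(t, U) = (6 + U)/(-4 + t)
J(n, E) = 11/(-4 + 1/E) (J(n, E) = (6 + 5)/(-4 + 1/E) = 11/(-4 + 1/E))
(J(-4, -11) + 138)*(-111) = (-11*(-11)/(-1 + 4*(-11)) + 138)*(-111) = (-11*(-11)/(-1 - 44) + 138)*(-111) = (-11*(-11)/(-45) + 138)*(-111) = (-11*(-11)*(-1/45) + 138)*(-111) = (-121/45 + 138)*(-111) = (6089/45)*(-111) = -225293/15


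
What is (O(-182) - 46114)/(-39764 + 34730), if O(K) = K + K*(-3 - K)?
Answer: 39437/2517 ≈ 15.668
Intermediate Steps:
(O(-182) - 46114)/(-39764 + 34730) = (-1*(-182)*(2 - 182) - 46114)/(-39764 + 34730) = (-1*(-182)*(-180) - 46114)/(-5034) = (-32760 - 46114)*(-1/5034) = -78874*(-1/5034) = 39437/2517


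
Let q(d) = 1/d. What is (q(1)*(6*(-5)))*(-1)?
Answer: 30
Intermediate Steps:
(q(1)*(6*(-5)))*(-1) = ((6*(-5))/1)*(-1) = (1*(-30))*(-1) = -30*(-1) = 30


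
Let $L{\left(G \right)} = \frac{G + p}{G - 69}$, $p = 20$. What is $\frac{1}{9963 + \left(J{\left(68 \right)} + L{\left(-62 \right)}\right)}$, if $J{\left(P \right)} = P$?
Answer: $\frac{131}{1314103} \approx 9.9688 \cdot 10^{-5}$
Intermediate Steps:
$L{\left(G \right)} = \frac{20 + G}{-69 + G}$ ($L{\left(G \right)} = \frac{G + 20}{G - 69} = \frac{20 + G}{-69 + G}$)
$\frac{1}{9963 + \left(J{\left(68 \right)} + L{\left(-62 \right)}\right)} = \frac{1}{9963 + \left(68 + \frac{20 - 62}{-69 - 62}\right)} = \frac{1}{9963 + \left(68 + \frac{1}{-131} \left(-42\right)\right)} = \frac{1}{9963 + \left(68 - - \frac{42}{131}\right)} = \frac{1}{9963 + \left(68 + \frac{42}{131}\right)} = \frac{1}{9963 + \frac{8950}{131}} = \frac{1}{\frac{1314103}{131}} = \frac{131}{1314103}$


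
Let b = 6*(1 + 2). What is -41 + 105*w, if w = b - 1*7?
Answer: 1114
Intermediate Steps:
b = 18 (b = 6*3 = 18)
w = 11 (w = 18 - 1*7 = 18 - 7 = 11)
-41 + 105*w = -41 + 105*11 = -41 + 1155 = 1114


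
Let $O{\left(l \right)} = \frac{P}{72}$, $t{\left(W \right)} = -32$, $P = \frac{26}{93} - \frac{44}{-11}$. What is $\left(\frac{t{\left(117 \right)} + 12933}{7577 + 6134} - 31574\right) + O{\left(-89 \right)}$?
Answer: $- \frac{1449340488635}{45904428} \approx -31573.0$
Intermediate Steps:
$P = \frac{398}{93}$ ($P = 26 \cdot \frac{1}{93} - -4 = \frac{26}{93} + 4 = \frac{398}{93} \approx 4.2796$)
$O{\left(l \right)} = \frac{199}{3348}$ ($O{\left(l \right)} = \frac{398}{93 \cdot 72} = \frac{398}{93} \cdot \frac{1}{72} = \frac{199}{3348}$)
$\left(\frac{t{\left(117 \right)} + 12933}{7577 + 6134} - 31574\right) + O{\left(-89 \right)} = \left(\frac{-32 + 12933}{7577 + 6134} - 31574\right) + \frac{199}{3348} = \left(\frac{12901}{13711} - 31574\right) + \frac{199}{3348} = - \frac{432898213}{13711} + \frac{199}{3348} = - \frac{1449340488635}{45904428}$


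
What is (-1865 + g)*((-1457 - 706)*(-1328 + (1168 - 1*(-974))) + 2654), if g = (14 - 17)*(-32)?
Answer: 3109951532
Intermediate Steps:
g = 96 (g = -3*(-32) = 96)
(-1865 + g)*((-1457 - 706)*(-1328 + (1168 - 1*(-974))) + 2654) = (-1865 + 96)*((-1457 - 706)*(-1328 + (1168 - 1*(-974))) + 2654) = -1769*(-2163*(-1328 + (1168 + 974)) + 2654) = -1769*(-2163*(-1328 + 2142) + 2654) = -1769*(-2163*814 + 2654) = -1769*(-1760682 + 2654) = -1769*(-1758028) = 3109951532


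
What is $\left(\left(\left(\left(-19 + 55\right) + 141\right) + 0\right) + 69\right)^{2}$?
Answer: $60516$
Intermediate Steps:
$\left(\left(\left(\left(-19 + 55\right) + 141\right) + 0\right) + 69\right)^{2} = \left(\left(\left(36 + 141\right) + 0\right) + 69\right)^{2} = \left(\left(177 + 0\right) + 69\right)^{2} = \left(177 + 69\right)^{2} = 246^{2} = 60516$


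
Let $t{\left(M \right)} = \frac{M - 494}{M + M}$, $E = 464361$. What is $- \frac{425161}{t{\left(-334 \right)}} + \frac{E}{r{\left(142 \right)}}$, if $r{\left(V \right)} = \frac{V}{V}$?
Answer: $\frac{25120840}{207} \approx 1.2136 \cdot 10^{5}$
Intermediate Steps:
$t{\left(M \right)} = \frac{-494 + M}{2 M}$
$r{\left(V \right)} = 1$
$- \frac{425161}{t{\left(-334 \right)}} + \frac{E}{r{\left(142 \right)}} = - \frac{425161}{\frac{1}{2} \frac{1}{-334} \left(-494 - 334\right)} + \frac{464361}{1} = - \frac{425161}{\frac{1}{2} \left(- \frac{1}{334}\right) \left(-828\right)} + 464361 \cdot 1 = - \frac{425161}{\frac{207}{167}} + 464361 = \left(-425161\right) \frac{167}{207} + 464361 = - \frac{71001887}{207} + 464361 = \frac{25120840}{207}$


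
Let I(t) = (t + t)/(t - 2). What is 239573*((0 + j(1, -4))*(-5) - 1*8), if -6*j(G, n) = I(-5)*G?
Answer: -34258939/21 ≈ -1.6314e+6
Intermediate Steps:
I(t) = 2*t/(-2 + t) (I(t) = (2*t)/(-2 + t) = 2*t/(-2 + t))
j(G, n) = -5*G/21 (j(G, n) = -2*(-5)/(-2 - 5)*G/6 = -2*(-5)/(-7)*G/6 = -2*(-5)*(-⅐)*G/6 = -5*G/21)
239573*((0 + j(1, -4))*(-5) - 1*8) = 239573*((0 - 5/21*1)*(-5) - 1*8) = 239573*((0 - 5/21)*(-5) - 8) = 239573*(-5/21*(-5) - 8) = 239573*(25/21 - 8) = 239573*(-143/21) = -34258939/21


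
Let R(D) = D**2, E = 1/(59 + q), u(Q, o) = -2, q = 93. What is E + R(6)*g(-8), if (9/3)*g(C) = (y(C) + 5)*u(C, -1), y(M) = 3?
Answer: -29183/152 ≈ -191.99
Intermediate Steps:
g(C) = -16/3 (g(C) = ((3 + 5)*(-2))/3 = (8*(-2))/3 = (1/3)*(-16) = -16/3)
E = 1/152 (E = 1/(59 + 93) = 1/152 ≈ 0.0065789)
E + R(6)*g(-8) = 1/152 + 6**2*(-16/3) = 1/152 + 36*(-16/3) = 1/152 - 192 = -29183/152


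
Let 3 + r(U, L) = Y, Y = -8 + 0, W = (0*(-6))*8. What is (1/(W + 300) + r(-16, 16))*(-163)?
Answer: 537737/300 ≈ 1792.5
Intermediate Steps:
W = 0 (W = 0*8 = 0)
Y = -8
r(U, L) = -11 (r(U, L) = -3 - 8 = -11)
(1/(W + 300) + r(-16, 16))*(-163) = (1/(0 + 300) - 11)*(-163) = (1/300 - 11)*(-163) = -3299/300*(-163) = 537737/300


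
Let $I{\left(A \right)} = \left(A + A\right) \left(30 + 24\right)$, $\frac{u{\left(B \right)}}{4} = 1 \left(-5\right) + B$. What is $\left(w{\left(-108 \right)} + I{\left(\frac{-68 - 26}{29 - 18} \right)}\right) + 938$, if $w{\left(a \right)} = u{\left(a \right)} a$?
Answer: $\frac{537142}{11} \approx 48831.0$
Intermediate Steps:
$u{\left(B \right)} = -20 + 4 B$ ($u{\left(B \right)} = 4 \left(1 \left(-5\right) + B\right) = 4 \left(-5 + B\right) = -20 + 4 B$)
$I{\left(A \right)} = 108 A$ ($I{\left(A \right)} = 2 A 54 = 108 A$)
$w{\left(a \right)} = a \left(-20 + 4 a\right)$ ($w{\left(a \right)} = \left(-20 + 4 a\right) a = a \left(-20 + 4 a\right)$)
$\left(w{\left(-108 \right)} + I{\left(\frac{-68 - 26}{29 - 18} \right)}\right) + 938 = \left(4 \left(-108\right) \left(-5 - 108\right) + 108 \frac{-68 - 26}{29 - 18}\right) + 938 = \left(4 \left(-108\right) \left(-113\right) + 108 \left(- \frac{94}{11}\right)\right) + 938 = \left(48816 + 108 \left(\left(-94\right) \frac{1}{11}\right)\right) + 938 = \left(48816 + 108 \left(- \frac{94}{11}\right)\right) + 938 = \left(48816 - \frac{10152}{11}\right) + 938 = \frac{526824}{11} + 938 = \frac{537142}{11}$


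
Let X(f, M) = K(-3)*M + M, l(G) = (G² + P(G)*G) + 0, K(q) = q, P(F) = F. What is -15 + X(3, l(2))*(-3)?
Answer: 33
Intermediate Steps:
l(G) = 2*G² (l(G) = (G² + G*G) + 0 = (G² + G²) + 0 = 2*G² + 0 = 2*G²)
X(f, M) = -2*M (X(f, M) = -3*M + M = -2*M)
-15 + X(3, l(2))*(-3) = -15 - 4*2²*(-3) = -15 - 4*4*(-3) = -15 - 2*8*(-3) = -15 - 16*(-3) = -15 + 48 = 33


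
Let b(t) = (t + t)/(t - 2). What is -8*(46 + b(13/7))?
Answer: -160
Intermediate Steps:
b(t) = 2*t/(-2 + t) (b(t) = (2*t)/(-2 + t) = 2*t/(-2 + t))
-8*(46 + b(13/7)) = -8*(46 + 2*(13/7)/(-2 + 13/7)) = -8*(46 + 2*(13/7)/(-⅐)) = -8*(46 + 2*(13/7)*(-7)) = -8*(46 - 26) = -8*20 = -160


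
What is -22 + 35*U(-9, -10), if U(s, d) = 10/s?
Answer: -548/9 ≈ -60.889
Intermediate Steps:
-22 + 35*U(-9, -10) = -22 + 35*(10/(-9)) = -22 + 35*(10*(-⅑)) = -22 + 35*(-10/9) = -22 - 350/9 = -548/9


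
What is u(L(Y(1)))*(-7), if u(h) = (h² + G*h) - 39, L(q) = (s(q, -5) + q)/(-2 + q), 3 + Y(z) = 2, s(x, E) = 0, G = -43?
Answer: 3353/9 ≈ 372.56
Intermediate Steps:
Y(z) = -1 (Y(z) = -3 + 2 = -1)
L(q) = q/(-2 + q) (L(q) = (0 + q)/(-2 + q) = q/(-2 + q))
u(h) = -39 + h² - 43*h (u(h) = (h² - 43*h) - 39 = -39 + h² - 43*h)
u(L(Y(1)))*(-7) = (-39 + (-1/(-2 - 1))² - (-43)/(-2 - 1))*(-7) = (-39 + (-1/(-3))² - (-43)/(-3))*(-7) = (-39 + (-1*(-⅓))² - (-43)*(-1)/3)*(-7) = (-39 + (⅓)² - 43*⅓)*(-7) = (-39 + ⅑ - 43/3)*(-7) = -479/9*(-7) = 3353/9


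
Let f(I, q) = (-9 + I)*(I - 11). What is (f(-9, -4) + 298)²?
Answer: 432964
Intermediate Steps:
f(I, q) = (-11 + I)*(-9 + I) (f(I, q) = (-9 + I)*(-11 + I) = (-11 + I)*(-9 + I))
(f(-9, -4) + 298)² = ((99 + (-9)² - 20*(-9)) + 298)² = ((99 + 81 + 180) + 298)² = (360 + 298)² = 658² = 432964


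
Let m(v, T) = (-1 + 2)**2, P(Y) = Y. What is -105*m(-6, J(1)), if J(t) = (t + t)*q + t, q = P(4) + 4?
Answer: -105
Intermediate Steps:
q = 8 (q = 4 + 4 = 8)
J(t) = 17*t (J(t) = (t + t)*8 + t = (2*t)*8 + t = 16*t + t = 17*t)
m(v, T) = 1 (m(v, T) = 1**2 = 1)
-105*m(-6, J(1)) = -105*1 = -105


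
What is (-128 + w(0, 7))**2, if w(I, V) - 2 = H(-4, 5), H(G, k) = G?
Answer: 16900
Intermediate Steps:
w(I, V) = -2 (w(I, V) = 2 - 4 = -2)
(-128 + w(0, 7))**2 = (-128 - 2)**2 = (-130)**2 = 16900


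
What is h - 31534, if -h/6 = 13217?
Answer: -110836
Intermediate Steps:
h = -79302 (h = -6*13217 = -79302)
h - 31534 = -79302 - 31534 = -110836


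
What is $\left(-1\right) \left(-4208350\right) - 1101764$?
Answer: $3106586$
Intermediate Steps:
$\left(-1\right) \left(-4208350\right) - 1101764 = 4208350 - 1101764 = 3106586$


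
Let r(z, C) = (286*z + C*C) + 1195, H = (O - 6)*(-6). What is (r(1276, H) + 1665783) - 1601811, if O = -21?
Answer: 456347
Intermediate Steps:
H = 162 (H = (-21 - 6)*(-6) = -27*(-6) = 162)
r(z, C) = 1195 + C² + 286*z (r(z, C) = (286*z + C²) + 1195 = (C² + 286*z) + 1195 = 1195 + C² + 286*z)
(r(1276, H) + 1665783) - 1601811 = ((1195 + 162² + 286*1276) + 1665783) - 1601811 = ((1195 + 26244 + 364936) + 1665783) - 1601811 = (392375 + 1665783) - 1601811 = 2058158 - 1601811 = 456347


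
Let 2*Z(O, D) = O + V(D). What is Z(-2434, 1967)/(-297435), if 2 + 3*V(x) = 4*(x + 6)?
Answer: -98/297435 ≈ -0.00032948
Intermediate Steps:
V(x) = 22/3 + 4*x/3 (V(x) = -⅔ + (4*(x + 6))/3 = -⅔ + (4*(6 + x))/3 = -⅔ + (24 + 4*x)/3 = -⅔ + (8 + 4*x/3) = 22/3 + 4*x/3)
Z(O, D) = 11/3 + O/2 + 2*D/3 (Z(O, D) = (O + (22/3 + 4*D/3))/2 = (22/3 + O + 4*D/3)/2 = 11/3 + O/2 + 2*D/3)
Z(-2434, 1967)/(-297435) = (11/3 + (½)*(-2434) + (⅔)*1967)/(-297435) = (11/3 - 1217 + 3934/3)*(-1/297435) = 98*(-1/297435) = -98/297435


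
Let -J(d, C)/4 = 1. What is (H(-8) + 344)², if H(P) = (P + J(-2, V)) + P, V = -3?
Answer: 104976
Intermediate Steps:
J(d, C) = -4 (J(d, C) = -4*1 = -4)
H(P) = -4 + 2*P (H(P) = (P - 4) + P = (-4 + P) + P = -4 + 2*P)
(H(-8) + 344)² = ((-4 + 2*(-8)) + 344)² = ((-4 - 16) + 344)² = (-20 + 344)² = 324² = 104976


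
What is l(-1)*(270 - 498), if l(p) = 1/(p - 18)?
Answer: 12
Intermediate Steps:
l(p) = 1/(-18 + p)
l(-1)*(270 - 498) = (270 - 498)/(-18 - 1) = -228/(-19) = -1/19*(-228) = 12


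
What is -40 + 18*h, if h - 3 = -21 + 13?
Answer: -130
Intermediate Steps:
h = -5 (h = 3 + (-21 + 13) = 3 - 8 = -5)
-40 + 18*h = -40 + 18*(-5) = -40 - 90 = -130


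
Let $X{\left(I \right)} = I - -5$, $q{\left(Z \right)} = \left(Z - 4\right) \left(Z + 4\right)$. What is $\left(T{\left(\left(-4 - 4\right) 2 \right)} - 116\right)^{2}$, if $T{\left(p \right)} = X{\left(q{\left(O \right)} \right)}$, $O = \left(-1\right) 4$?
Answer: $12321$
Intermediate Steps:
$O = -4$
$q{\left(Z \right)} = \left(-4 + Z\right) \left(4 + Z\right)$
$X{\left(I \right)} = 5 + I$ ($X{\left(I \right)} = I + 5 = 5 + I$)
$T{\left(p \right)} = 5$ ($T{\left(p \right)} = 5 - \left(16 - \left(-4\right)^{2}\right) = 5 + \left(-16 + 16\right) = 5 + 0 = 5$)
$\left(T{\left(\left(-4 - 4\right) 2 \right)} - 116\right)^{2} = \left(5 - 116\right)^{2} = \left(-111\right)^{2} = 12321$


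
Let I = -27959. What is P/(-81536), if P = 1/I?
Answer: 1/2279665024 ≈ 4.3866e-10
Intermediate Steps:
P = -1/27959 (P = 1/(-27959) = -1/27959 ≈ -3.5767e-5)
P/(-81536) = -1/27959/(-81536) = -1/27959*(-1/81536) = 1/2279665024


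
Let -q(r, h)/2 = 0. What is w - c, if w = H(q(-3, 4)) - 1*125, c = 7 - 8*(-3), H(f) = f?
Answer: -156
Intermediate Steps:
q(r, h) = 0 (q(r, h) = -2*0 = 0)
c = 31 (c = 7 + 24 = 31)
w = -125 (w = 0 - 1*125 = 0 - 125 = -125)
w - c = -125 - 1*31 = -125 - 31 = -156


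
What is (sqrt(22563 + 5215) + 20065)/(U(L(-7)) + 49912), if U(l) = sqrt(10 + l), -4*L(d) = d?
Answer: (20065 + sqrt(27778))/(49912 + sqrt(47)/2) ≈ 0.40532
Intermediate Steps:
L(d) = -d/4
(sqrt(22563 + 5215) + 20065)/(U(L(-7)) + 49912) = (sqrt(22563 + 5215) + 20065)/(sqrt(10 - 1/4*(-7)) + 49912) = (sqrt(27778) + 20065)/(sqrt(10 + 7/4) + 49912) = (20065 + sqrt(27778))/(sqrt(47/4) + 49912) = (20065 + sqrt(27778))/(sqrt(47)/2 + 49912) = (20065 + sqrt(27778))/(49912 + sqrt(47)/2)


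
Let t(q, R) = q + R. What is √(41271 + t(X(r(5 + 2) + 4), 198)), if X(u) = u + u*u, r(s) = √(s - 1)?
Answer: √(41495 + 9*√6) ≈ 203.76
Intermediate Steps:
r(s) = √(-1 + s)
X(u) = u + u²
t(q, R) = R + q
√(41271 + t(X(r(5 + 2) + 4), 198)) = √(41271 + (198 + (√(-1 + (5 + 2)) + 4)*(1 + (√(-1 + (5 + 2)) + 4)))) = √(41271 + (198 + (√(-1 + 7) + 4)*(1 + (√(-1 + 7) + 4)))) = √(41271 + (198 + (√6 + 4)*(1 + (√6 + 4)))) = √(41271 + (198 + (4 + √6)*(1 + (4 + √6)))) = √(41271 + (198 + (4 + √6)*(5 + √6))) = √(41469 + (4 + √6)*(5 + √6))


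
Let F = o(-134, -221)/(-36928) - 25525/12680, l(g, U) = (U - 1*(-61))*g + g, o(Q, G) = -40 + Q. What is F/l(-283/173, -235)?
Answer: -11754761/1656423904 ≈ -0.0070965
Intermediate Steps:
l(g, U) = g + g*(61 + U) (l(g, U) = (U + 61)*g + g = (61 + U)*g + g = g*(61 + U) + g = g + g*(61 + U))
F = -11754761/5853088 (F = (-40 - 134)/(-36928) - 25525/12680 = -174*(-1/36928) - 25525*1/12680 = 87/18464 - 5105/2536 = -11754761/5853088 ≈ -2.0083)
F/l(-283/173, -235) = -11754761*(-173/(283*(62 - 235)))/5853088 = -11754761/(5853088*(-283*1/173*(-173))) = -11754761/(5853088*((-283/173*(-173)))) = -11754761/5853088/283 = -11754761/5853088*1/283 = -11754761/1656423904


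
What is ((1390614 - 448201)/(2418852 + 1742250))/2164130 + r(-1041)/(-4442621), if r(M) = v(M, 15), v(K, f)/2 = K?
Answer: 18752941711347793/40006538119618772460 ≈ 0.00046875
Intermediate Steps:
v(K, f) = 2*K
r(M) = 2*M
((1390614 - 448201)/(2418852 + 1742250))/2164130 + r(-1041)/(-4442621) = ((1390614 - 448201)/(2418852 + 1742250))/2164130 + (2*(-1041))/(-4442621) = (942413/4161102)*(1/2164130) - 2082*(-1/4442621) = (942413*(1/4161102))*(1/2164130) + 2082/4442621 = (942413/4161102)*(1/2164130) + 2082/4442621 = 942413/9005165671260 + 2082/4442621 = 18752941711347793/40006538119618772460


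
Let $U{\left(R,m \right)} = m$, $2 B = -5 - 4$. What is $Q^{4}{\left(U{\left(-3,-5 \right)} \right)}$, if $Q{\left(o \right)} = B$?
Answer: $\frac{6561}{16} \approx 410.06$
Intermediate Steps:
$B = - \frac{9}{2}$ ($B = \frac{-5 - 4}{2} = \frac{1}{2} \left(-9\right) = - \frac{9}{2} \approx -4.5$)
$Q{\left(o \right)} = - \frac{9}{2}$
$Q^{4}{\left(U{\left(-3,-5 \right)} \right)} = \left(- \frac{9}{2}\right)^{4} = \frac{6561}{16}$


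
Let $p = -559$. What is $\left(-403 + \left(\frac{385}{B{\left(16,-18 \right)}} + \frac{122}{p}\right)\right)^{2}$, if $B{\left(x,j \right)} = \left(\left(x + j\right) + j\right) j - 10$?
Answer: $\frac{5052789161281}{31248100} \approx 1.617 \cdot 10^{5}$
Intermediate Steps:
$B{\left(x,j \right)} = -10 + j \left(x + 2 j\right)$ ($B{\left(x,j \right)} = \left(\left(j + x\right) + j\right) j - 10 = \left(x + 2 j\right) j - 10 = j \left(x + 2 j\right) - 10 = -10 + j \left(x + 2 j\right)$)
$\left(-403 + \left(\frac{385}{B{\left(16,-18 \right)}} + \frac{122}{p}\right)\right)^{2} = \left(-403 + \left(\frac{385}{-10 + 2 \left(-18\right)^{2} - 288} + \frac{122}{-559}\right)\right)^{2} = \left(-403 + \left(\frac{385}{-10 + 2 \cdot 324 - 288} + 122 \left(- \frac{1}{559}\right)\right)\right)^{2} = \left(-403 - \left(\frac{122}{559} - \frac{385}{-10 + 648 - 288}\right)\right)^{2} = \left(-403 - \left(\frac{122}{559} - \frac{385}{350}\right)\right)^{2} = \left(-403 + \left(385 \cdot \frac{1}{350} - \frac{122}{559}\right)\right)^{2} = \left(-403 + \left(\frac{11}{10} - \frac{122}{559}\right)\right)^{2} = \left(-403 + \frac{4929}{5590}\right)^{2} = \left(- \frac{2247841}{5590}\right)^{2} = \frac{5052789161281}{31248100}$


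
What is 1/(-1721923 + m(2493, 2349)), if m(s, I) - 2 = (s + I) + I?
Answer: -1/1714730 ≈ -5.8318e-7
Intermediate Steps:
m(s, I) = 2 + s + 2*I (m(s, I) = 2 + ((s + I) + I) = 2 + ((I + s) + I) = 2 + (s + 2*I) = 2 + s + 2*I)
1/(-1721923 + m(2493, 2349)) = 1/(-1721923 + (2 + 2493 + 2*2349)) = 1/(-1721923 + (2 + 2493 + 4698)) = 1/(-1721923 + 7193) = 1/(-1714730) = -1/1714730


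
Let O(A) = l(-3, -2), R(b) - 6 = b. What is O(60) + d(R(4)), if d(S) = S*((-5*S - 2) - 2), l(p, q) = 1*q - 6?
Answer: -548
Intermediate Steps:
R(b) = 6 + b
l(p, q) = -6 + q (l(p, q) = q - 6 = -6 + q)
O(A) = -8 (O(A) = -6 - 2 = -8)
d(S) = S*(-4 - 5*S) (d(S) = S*((-2 - 5*S) - 2) = S*(-4 - 5*S))
O(60) + d(R(4)) = -8 - (6 + 4)*(4 + 5*(6 + 4)) = -8 - 1*10*(4 + 5*10) = -8 - 1*10*(4 + 50) = -8 - 1*10*54 = -8 - 540 = -548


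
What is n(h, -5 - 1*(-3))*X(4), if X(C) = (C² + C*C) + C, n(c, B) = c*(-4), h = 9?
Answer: -1296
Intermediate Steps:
n(c, B) = -4*c
X(C) = C + 2*C² (X(C) = (C² + C²) + C = 2*C² + C = C + 2*C²)
n(h, -5 - 1*(-3))*X(4) = (-4*9)*(4*(1 + 2*4)) = -144*(1 + 8) = -144*9 = -36*36 = -1296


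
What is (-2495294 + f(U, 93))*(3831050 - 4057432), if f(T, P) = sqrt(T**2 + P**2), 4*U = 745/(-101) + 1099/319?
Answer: 564889646308 - 226382*sqrt(8979217807585)/32219 ≈ 5.6487e+11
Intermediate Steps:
U = -31664/32219 (U = (745/(-101) + 1099/319)/4 = (745*(-1/101) + 1099*(1/319))/4 = (-745/101 + 1099/319)/4 = (1/4)*(-126656/32219) = -31664/32219 ≈ -0.98277)
f(T, P) = sqrt(P**2 + T**2)
(-2495294 + f(U, 93))*(3831050 - 4057432) = (-2495294 + sqrt(93**2 + (-31664/32219)**2))*(3831050 - 4057432) = (-2495294 + sqrt(8649 + 1002608896/1038063961))*(-226382) = (-2495294 + sqrt(8979217807585/1038063961))*(-226382) = (-2495294 + sqrt(8979217807585)/32219)*(-226382) = 564889646308 - 226382*sqrt(8979217807585)/32219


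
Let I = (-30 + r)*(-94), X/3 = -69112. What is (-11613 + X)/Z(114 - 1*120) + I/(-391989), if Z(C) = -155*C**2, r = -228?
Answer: 9521141489/243033180 ≈ 39.176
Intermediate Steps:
X = -207336 (X = 3*(-69112) = -207336)
I = 24252 (I = (-30 - 228)*(-94) = -258*(-94) = 24252)
(-11613 + X)/Z(114 - 1*120) + I/(-391989) = (-11613 - 207336)/((-155*(114 - 1*120)**2)) + 24252/(-391989) = -218949*(-1/(155*(114 - 120)**2)) + 24252*(-1/391989) = -218949/((-155*(-6)**2)) - 8084/130663 = -218949/((-155*36)) - 8084/130663 = -218949/(-5580) - 8084/130663 = -218949*(-1/5580) - 8084/130663 = 72983/1860 - 8084/130663 = 9521141489/243033180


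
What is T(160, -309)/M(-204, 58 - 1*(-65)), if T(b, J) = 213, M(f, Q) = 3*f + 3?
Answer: -71/203 ≈ -0.34975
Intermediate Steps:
M(f, Q) = 3 + 3*f
T(160, -309)/M(-204, 58 - 1*(-65)) = 213/(3 + 3*(-204)) = 213/(3 - 612) = 213/(-609) = 213*(-1/609) = -71/203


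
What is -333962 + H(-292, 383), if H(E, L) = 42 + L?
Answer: -333537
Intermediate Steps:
-333962 + H(-292, 383) = -333962 + (42 + 383) = -333962 + 425 = -333537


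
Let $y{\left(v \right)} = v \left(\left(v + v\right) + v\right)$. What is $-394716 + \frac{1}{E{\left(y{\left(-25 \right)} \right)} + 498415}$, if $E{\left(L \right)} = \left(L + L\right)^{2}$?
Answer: $- \frac{5747426125139}{14560915} \approx -3.9472 \cdot 10^{5}$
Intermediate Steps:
$y{\left(v \right)} = 3 v^{2}$ ($y{\left(v \right)} = v \left(2 v + v\right) = v 3 v = 3 v^{2}$)
$E{\left(L \right)} = 4 L^{2}$ ($E{\left(L \right)} = \left(2 L\right)^{2} = 4 L^{2}$)
$-394716 + \frac{1}{E{\left(y{\left(-25 \right)} \right)} + 498415} = -394716 + \frac{1}{4 \left(3 \left(-25\right)^{2}\right)^{2} + 498415} = -394716 + \frac{1}{4 \left(3 \cdot 625\right)^{2} + 498415} = -394716 + \frac{1}{4 \cdot 1875^{2} + 498415} = -394716 + \frac{1}{4 \cdot 3515625 + 498415} = -394716 + \frac{1}{14062500 + 498415} = -394716 + \frac{1}{14560915} = - \frac{5747426125139}{14560915}$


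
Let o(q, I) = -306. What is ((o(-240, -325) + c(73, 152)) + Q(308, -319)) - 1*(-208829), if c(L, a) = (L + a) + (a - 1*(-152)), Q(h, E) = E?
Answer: 208733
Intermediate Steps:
c(L, a) = 152 + L + 2*a (c(L, a) = (L + a) + (a + 152) = (L + a) + (152 + a) = 152 + L + 2*a)
((o(-240, -325) + c(73, 152)) + Q(308, -319)) - 1*(-208829) = ((-306 + (152 + 73 + 2*152)) - 319) - 1*(-208829) = ((-306 + (152 + 73 + 304)) - 319) + 208829 = ((-306 + 529) - 319) + 208829 = (223 - 319) + 208829 = -96 + 208829 = 208733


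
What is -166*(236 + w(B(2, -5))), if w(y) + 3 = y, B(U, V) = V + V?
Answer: -37018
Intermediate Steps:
B(U, V) = 2*V
w(y) = -3 + y
-166*(236 + w(B(2, -5))) = -166*(236 + (-3 + 2*(-5))) = -166*(236 + (-3 - 10)) = -166*(236 - 13) = -166*223 = -37018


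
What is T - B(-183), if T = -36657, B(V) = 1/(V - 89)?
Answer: -9970703/272 ≈ -36657.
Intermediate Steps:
B(V) = 1/(-89 + V)
T - B(-183) = -36657 - 1/(-89 - 183) = -36657 - 1/(-272) = -36657 - 1*(-1/272) = -36657 + 1/272 = -9970703/272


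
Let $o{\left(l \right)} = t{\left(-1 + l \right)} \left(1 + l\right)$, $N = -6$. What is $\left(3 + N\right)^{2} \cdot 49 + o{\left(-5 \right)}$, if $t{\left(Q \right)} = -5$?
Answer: $461$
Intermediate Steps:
$o{\left(l \right)} = -5 - 5 l$ ($o{\left(l \right)} = - 5 \left(1 + l\right) = -5 - 5 l$)
$\left(3 + N\right)^{2} \cdot 49 + o{\left(-5 \right)} = \left(3 - 6\right)^{2} \cdot 49 - -20 = \left(-3\right)^{2} \cdot 49 + \left(-5 + 25\right) = 9 \cdot 49 + 20 = 441 + 20 = 461$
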